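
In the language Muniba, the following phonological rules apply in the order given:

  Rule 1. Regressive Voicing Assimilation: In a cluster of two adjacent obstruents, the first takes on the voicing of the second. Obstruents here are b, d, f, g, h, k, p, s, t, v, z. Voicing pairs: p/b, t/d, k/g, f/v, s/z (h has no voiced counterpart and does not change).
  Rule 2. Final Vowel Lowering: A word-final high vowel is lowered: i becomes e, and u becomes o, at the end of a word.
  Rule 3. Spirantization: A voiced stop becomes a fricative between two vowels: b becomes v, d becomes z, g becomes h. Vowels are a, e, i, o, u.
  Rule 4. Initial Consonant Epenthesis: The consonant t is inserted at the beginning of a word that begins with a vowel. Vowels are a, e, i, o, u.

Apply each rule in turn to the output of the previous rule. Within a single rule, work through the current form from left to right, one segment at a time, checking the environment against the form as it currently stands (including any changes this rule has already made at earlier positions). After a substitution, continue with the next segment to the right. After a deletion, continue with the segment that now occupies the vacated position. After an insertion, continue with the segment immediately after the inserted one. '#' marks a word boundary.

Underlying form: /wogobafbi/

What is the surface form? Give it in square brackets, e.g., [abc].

Rule 1 Regressive Voicing Assimilation: [wogobafbi] → [wogobavbi]
Rule 2 Final Vowel Lowering: [wogobavbi] → [wogobavbe]
Rule 3 Spirantization: [wogobavbe] → [wohovavbe]
Rule 4 Initial Consonant Epenthesis: no change — [wohovavbe]

[wohovavbe]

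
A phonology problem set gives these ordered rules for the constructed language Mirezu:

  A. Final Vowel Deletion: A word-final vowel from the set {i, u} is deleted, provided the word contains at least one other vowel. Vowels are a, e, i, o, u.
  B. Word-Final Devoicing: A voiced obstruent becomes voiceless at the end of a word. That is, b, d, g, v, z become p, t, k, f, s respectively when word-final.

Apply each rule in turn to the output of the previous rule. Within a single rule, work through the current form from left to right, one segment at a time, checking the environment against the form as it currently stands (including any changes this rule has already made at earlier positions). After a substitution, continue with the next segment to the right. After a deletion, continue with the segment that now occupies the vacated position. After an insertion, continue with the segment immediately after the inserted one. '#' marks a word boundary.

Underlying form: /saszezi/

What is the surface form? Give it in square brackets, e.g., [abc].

[saszes]

A Final Vowel Deletion: [saszezi] → [saszez]
B Word-Final Devoicing: [saszez] → [saszes]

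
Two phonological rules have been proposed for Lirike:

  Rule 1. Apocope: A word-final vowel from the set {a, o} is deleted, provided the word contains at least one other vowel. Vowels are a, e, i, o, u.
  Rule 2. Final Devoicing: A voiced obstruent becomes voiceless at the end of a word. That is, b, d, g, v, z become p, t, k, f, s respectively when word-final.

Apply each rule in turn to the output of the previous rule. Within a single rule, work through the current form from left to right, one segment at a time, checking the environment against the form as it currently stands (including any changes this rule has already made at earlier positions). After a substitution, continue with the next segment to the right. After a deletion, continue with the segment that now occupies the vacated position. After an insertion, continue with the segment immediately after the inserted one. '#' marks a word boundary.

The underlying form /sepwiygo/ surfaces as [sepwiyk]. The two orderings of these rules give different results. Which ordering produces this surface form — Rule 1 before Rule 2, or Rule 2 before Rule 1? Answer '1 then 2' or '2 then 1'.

1 then 2

Order 1 then 2:
  1 Apocope: [sepwiygo] → [sepwiyg]
  2 Final Devoicing: [sepwiyg] → [sepwiyk]
  result: [sepwiyk]
Order 2 then 1:
  2 Final Devoicing: no change — [sepwiygo]
  1 Apocope: [sepwiygo] → [sepwiyg]
  result: [sepwiyg]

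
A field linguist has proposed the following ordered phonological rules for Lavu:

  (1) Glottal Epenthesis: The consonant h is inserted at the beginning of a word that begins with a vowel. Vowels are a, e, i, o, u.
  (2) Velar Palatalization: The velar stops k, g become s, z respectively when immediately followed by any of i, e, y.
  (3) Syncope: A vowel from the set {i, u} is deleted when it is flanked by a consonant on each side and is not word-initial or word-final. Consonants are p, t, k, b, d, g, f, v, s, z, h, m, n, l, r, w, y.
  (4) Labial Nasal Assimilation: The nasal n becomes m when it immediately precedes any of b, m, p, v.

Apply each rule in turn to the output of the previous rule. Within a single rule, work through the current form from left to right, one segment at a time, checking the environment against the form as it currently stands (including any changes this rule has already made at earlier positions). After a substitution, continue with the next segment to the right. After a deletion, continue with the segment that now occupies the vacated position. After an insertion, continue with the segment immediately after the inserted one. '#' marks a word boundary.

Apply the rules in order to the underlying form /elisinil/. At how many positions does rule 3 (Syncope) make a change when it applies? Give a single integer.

3

(1) Glottal Epenthesis: [elisinil] → [helisinil]
(2) Velar Palatalization: no change — [helisinil]
(3) Syncope: [helisinil] → [helsnl]
(4) Labial Nasal Assimilation: no change — [helsnl]
Rule 3 changed 3 position(s).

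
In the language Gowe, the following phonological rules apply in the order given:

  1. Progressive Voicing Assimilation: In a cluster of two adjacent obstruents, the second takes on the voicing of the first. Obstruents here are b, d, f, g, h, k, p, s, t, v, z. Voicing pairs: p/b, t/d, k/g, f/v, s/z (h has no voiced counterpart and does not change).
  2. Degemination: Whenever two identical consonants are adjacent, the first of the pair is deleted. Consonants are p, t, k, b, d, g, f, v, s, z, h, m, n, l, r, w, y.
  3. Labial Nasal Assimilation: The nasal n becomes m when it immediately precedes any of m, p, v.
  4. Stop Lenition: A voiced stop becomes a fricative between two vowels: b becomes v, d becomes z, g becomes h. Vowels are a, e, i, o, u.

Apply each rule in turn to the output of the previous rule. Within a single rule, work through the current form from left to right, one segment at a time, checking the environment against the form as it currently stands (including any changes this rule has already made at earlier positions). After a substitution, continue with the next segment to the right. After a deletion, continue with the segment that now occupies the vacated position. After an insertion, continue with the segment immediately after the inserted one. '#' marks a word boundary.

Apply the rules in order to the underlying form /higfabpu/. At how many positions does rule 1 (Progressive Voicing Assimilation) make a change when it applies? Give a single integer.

1 Progressive Voicing Assimilation: [higfabpu] → [higvabbu]
2 Degemination: [higvabbu] → [higvabu]
3 Labial Nasal Assimilation: no change — [higvabu]
4 Stop Lenition: [higvabu] → [higvavu]
Rule 1 changed 2 position(s).

2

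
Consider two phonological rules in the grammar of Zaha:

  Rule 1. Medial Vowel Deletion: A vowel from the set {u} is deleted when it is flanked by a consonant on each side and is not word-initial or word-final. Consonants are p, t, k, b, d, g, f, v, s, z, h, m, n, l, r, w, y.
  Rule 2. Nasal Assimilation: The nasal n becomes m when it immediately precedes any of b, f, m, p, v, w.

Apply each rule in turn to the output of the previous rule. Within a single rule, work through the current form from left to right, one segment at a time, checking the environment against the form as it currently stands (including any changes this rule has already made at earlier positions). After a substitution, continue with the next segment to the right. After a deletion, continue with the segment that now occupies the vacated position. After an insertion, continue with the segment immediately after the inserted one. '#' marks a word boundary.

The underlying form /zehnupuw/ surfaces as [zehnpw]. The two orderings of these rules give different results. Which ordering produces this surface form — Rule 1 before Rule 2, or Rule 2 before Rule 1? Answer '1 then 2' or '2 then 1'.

Order 1 then 2:
  1 Medial Vowel Deletion: [zehnupuw] → [zehnpw]
  2 Nasal Assimilation: [zehnpw] → [zehmpw]
  result: [zehmpw]
Order 2 then 1:
  2 Nasal Assimilation: no change — [zehnupuw]
  1 Medial Vowel Deletion: [zehnupuw] → [zehnpw]
  result: [zehnpw]

2 then 1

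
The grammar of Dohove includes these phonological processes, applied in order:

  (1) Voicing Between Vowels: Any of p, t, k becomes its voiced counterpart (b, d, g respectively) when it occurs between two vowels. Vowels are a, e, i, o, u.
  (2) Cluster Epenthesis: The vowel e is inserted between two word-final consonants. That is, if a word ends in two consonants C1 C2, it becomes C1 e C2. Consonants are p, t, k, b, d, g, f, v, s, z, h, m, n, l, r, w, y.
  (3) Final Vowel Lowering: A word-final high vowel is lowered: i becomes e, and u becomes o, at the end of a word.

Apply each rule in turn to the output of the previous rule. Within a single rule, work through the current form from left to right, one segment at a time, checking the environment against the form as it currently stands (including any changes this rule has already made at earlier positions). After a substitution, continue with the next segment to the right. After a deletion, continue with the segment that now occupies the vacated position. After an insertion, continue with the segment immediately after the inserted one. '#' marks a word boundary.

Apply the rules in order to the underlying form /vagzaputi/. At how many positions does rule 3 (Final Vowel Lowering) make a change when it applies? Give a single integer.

(1) Voicing Between Vowels: [vagzaputi] → [vagzabudi]
(2) Cluster Epenthesis: no change — [vagzabudi]
(3) Final Vowel Lowering: [vagzabudi] → [vagzabude]
Rule 3 changed 1 position(s).

1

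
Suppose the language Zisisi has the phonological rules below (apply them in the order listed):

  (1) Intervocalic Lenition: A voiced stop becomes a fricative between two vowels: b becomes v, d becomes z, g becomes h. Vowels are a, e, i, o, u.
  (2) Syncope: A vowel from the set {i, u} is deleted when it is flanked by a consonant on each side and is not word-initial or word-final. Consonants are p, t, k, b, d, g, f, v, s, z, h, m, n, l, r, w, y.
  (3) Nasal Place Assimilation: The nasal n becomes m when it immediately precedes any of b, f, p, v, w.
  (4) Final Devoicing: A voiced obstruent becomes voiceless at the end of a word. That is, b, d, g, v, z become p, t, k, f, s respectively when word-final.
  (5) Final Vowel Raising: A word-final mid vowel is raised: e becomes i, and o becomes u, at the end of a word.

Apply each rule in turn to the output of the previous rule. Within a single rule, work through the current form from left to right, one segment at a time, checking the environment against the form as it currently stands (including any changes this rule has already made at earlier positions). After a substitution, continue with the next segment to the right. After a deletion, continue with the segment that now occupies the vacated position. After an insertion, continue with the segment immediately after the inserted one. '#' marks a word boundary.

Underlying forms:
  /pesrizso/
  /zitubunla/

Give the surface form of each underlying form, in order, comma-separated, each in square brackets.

[pesrzsu], [ztvnla]

/pesrizso/:
  (1) Intervocalic Lenition: no change — [pesrizso]
  (2) Syncope: [pesrizso] → [pesrzso]
  (3) Nasal Place Assimilation: no change — [pesrzso]
  (4) Final Devoicing: no change — [pesrzso]
  (5) Final Vowel Raising: [pesrzso] → [pesrzsu]
/zitubunla/:
  (1) Intervocalic Lenition: [zitubunla] → [zituvunla]
  (2) Syncope: [zituvunla] → [ztvnla]
  (3) Nasal Place Assimilation: no change — [ztvnla]
  (4) Final Devoicing: no change — [ztvnla]
  (5) Final Vowel Raising: no change — [ztvnla]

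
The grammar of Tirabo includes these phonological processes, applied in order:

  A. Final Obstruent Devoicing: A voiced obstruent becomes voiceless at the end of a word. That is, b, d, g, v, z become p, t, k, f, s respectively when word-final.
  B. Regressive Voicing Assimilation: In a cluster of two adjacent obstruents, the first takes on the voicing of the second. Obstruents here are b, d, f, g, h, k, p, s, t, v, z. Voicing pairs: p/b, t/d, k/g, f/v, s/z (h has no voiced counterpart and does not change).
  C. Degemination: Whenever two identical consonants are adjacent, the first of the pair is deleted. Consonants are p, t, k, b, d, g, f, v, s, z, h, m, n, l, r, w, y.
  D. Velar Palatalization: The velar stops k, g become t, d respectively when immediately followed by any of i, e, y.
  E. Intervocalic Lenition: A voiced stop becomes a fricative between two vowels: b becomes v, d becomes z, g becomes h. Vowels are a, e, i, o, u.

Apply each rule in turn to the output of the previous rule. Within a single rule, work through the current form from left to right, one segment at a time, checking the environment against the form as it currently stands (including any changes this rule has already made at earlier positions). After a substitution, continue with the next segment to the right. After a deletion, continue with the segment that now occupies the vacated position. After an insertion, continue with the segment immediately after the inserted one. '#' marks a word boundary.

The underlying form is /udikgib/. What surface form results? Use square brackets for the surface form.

A Final Obstruent Devoicing: [udikgib] → [udikgip]
B Regressive Voicing Assimilation: [udikgip] → [udiggip]
C Degemination: [udiggip] → [udigip]
D Velar Palatalization: [udigip] → [udidip]
E Intervocalic Lenition: [udidip] → [uzizip]

[uzizip]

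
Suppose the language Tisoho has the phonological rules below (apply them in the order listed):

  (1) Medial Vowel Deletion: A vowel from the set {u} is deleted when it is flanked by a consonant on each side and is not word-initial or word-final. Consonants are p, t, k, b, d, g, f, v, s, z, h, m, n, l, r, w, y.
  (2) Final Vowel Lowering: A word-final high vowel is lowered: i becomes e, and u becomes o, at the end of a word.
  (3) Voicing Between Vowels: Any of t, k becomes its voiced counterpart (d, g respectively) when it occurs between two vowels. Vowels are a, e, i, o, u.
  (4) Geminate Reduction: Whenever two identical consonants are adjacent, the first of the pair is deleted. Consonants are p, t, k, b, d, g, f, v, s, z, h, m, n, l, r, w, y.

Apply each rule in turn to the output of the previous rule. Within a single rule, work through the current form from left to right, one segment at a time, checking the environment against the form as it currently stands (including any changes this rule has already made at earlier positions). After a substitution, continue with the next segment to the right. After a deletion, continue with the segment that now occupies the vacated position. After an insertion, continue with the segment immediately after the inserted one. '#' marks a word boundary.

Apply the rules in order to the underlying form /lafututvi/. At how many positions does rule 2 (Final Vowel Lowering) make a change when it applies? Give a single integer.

(1) Medial Vowel Deletion: [lafututvi] → [lafttvi]
(2) Final Vowel Lowering: [lafttvi] → [lafttve]
(3) Voicing Between Vowels: no change — [lafttve]
(4) Geminate Reduction: [lafttve] → [laftve]
Rule 2 changed 1 position(s).

1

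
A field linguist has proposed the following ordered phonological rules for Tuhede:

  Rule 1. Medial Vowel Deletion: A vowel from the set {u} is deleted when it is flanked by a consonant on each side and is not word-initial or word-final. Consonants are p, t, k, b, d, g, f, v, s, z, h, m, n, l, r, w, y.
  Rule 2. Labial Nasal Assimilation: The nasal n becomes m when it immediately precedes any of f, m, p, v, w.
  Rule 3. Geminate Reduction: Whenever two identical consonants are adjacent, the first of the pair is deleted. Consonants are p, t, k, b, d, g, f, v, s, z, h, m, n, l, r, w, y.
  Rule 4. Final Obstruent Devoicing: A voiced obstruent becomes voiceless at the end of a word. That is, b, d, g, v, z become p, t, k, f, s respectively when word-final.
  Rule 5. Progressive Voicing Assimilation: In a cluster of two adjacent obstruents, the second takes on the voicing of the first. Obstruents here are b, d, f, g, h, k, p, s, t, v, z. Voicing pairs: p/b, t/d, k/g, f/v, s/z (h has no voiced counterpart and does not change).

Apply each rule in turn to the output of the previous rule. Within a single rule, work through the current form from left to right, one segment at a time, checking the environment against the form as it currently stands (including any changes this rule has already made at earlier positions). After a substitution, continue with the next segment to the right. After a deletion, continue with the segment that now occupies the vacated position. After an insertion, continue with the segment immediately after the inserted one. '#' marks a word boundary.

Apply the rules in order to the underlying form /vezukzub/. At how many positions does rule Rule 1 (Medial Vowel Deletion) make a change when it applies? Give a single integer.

Rule 1 Medial Vowel Deletion: [vezukzub] → [vezkzb]
Rule 2 Labial Nasal Assimilation: no change — [vezkzb]
Rule 3 Geminate Reduction: no change — [vezkzb]
Rule 4 Final Obstruent Devoicing: [vezkzb] → [vezkzp]
Rule 5 Progressive Voicing Assimilation: [vezkzp] → [vezgzb]
Rule Rule 1 changed 2 position(s).

2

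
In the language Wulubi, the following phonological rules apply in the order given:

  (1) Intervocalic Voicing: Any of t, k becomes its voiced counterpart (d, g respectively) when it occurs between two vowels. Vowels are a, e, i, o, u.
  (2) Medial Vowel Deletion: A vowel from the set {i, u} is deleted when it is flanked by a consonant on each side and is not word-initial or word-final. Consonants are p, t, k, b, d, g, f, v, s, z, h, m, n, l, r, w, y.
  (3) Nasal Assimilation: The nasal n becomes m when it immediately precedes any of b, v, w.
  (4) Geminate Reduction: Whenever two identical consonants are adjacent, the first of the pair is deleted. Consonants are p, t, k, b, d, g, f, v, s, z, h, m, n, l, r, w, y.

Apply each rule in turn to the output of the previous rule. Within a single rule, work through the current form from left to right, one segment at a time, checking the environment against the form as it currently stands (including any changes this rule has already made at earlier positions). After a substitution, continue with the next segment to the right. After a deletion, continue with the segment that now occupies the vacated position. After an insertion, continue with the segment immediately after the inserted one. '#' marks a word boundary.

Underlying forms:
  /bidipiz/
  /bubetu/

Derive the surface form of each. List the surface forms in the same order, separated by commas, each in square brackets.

/bidipiz/:
  (1) Intervocalic Voicing: no change — [bidipiz]
  (2) Medial Vowel Deletion: [bidipiz] → [bdpz]
  (3) Nasal Assimilation: no change — [bdpz]
  (4) Geminate Reduction: no change — [bdpz]
/bubetu/:
  (1) Intervocalic Voicing: [bubetu] → [bubedu]
  (2) Medial Vowel Deletion: [bubedu] → [bbedu]
  (3) Nasal Assimilation: no change — [bbedu]
  (4) Geminate Reduction: [bbedu] → [bedu]

[bdpz], [bedu]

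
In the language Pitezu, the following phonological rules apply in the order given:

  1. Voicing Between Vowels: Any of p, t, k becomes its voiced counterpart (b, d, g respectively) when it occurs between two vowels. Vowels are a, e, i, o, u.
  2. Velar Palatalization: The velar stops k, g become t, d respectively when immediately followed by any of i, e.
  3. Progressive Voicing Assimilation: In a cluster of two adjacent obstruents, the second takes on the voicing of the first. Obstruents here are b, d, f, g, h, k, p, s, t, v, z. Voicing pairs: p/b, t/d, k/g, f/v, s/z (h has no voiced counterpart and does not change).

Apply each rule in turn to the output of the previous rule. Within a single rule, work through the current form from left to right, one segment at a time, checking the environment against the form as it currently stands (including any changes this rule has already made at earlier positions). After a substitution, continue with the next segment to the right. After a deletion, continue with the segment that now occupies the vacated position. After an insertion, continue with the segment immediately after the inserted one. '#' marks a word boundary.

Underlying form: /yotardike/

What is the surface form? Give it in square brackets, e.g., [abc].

[yodardide]

1 Voicing Between Vowels: [yotardike] → [yodardige]
2 Velar Palatalization: [yodardige] → [yodardide]
3 Progressive Voicing Assimilation: no change — [yodardide]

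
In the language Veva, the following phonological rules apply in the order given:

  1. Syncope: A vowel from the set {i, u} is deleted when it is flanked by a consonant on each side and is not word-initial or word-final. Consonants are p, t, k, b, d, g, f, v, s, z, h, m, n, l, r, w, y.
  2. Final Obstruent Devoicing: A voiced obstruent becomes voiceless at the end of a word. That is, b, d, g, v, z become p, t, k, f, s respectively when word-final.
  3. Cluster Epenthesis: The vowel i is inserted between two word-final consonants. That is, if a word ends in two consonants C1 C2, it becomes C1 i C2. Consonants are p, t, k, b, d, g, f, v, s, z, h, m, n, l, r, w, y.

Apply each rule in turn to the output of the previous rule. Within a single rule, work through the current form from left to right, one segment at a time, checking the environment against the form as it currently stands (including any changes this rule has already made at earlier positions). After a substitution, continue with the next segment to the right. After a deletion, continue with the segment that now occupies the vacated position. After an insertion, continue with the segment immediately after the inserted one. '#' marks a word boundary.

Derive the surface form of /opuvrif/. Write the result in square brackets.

[opvrif]

1 Syncope: [opuvrif] → [opvrf]
2 Final Obstruent Devoicing: no change — [opvrf]
3 Cluster Epenthesis: [opvrf] → [opvrif]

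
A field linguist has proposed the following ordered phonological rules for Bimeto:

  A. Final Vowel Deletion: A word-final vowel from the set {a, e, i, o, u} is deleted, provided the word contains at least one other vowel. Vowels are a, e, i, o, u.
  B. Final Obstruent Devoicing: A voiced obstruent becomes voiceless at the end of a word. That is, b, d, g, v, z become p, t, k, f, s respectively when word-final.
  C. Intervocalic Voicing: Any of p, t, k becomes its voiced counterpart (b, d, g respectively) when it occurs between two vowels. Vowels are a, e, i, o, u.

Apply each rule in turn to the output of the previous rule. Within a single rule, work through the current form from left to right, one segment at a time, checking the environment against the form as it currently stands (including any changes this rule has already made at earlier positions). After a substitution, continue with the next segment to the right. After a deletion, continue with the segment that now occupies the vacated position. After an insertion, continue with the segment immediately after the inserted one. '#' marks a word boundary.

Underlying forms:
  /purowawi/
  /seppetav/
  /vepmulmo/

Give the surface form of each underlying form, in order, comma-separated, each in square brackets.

/purowawi/:
  A Final Vowel Deletion: [purowawi] → [purowaw]
  B Final Obstruent Devoicing: no change — [purowaw]
  C Intervocalic Voicing: no change — [purowaw]
/seppetav/:
  A Final Vowel Deletion: no change — [seppetav]
  B Final Obstruent Devoicing: [seppetav] → [seppetaf]
  C Intervocalic Voicing: [seppetaf] → [seppedaf]
/vepmulmo/:
  A Final Vowel Deletion: [vepmulmo] → [vepmulm]
  B Final Obstruent Devoicing: no change — [vepmulm]
  C Intervocalic Voicing: no change — [vepmulm]

[purowaw], [seppedaf], [vepmulm]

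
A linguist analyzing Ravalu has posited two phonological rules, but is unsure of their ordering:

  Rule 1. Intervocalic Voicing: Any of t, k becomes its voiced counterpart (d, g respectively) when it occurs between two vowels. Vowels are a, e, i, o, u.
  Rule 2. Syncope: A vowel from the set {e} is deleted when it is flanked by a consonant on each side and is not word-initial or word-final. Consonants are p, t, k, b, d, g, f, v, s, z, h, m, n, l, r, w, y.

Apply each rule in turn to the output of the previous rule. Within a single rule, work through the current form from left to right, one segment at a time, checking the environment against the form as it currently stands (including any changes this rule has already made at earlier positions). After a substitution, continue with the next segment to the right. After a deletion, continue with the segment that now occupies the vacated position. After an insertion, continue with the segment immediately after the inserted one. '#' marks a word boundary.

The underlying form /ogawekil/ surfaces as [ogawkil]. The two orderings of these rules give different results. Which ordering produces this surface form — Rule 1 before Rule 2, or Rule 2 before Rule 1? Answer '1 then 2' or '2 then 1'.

Order 1 then 2:
  1 Intervocalic Voicing: [ogawekil] → [ogawegil]
  2 Syncope: [ogawegil] → [ogawgil]
  result: [ogawgil]
Order 2 then 1:
  2 Syncope: [ogawekil] → [ogawkil]
  1 Intervocalic Voicing: no change — [ogawkil]
  result: [ogawkil]

2 then 1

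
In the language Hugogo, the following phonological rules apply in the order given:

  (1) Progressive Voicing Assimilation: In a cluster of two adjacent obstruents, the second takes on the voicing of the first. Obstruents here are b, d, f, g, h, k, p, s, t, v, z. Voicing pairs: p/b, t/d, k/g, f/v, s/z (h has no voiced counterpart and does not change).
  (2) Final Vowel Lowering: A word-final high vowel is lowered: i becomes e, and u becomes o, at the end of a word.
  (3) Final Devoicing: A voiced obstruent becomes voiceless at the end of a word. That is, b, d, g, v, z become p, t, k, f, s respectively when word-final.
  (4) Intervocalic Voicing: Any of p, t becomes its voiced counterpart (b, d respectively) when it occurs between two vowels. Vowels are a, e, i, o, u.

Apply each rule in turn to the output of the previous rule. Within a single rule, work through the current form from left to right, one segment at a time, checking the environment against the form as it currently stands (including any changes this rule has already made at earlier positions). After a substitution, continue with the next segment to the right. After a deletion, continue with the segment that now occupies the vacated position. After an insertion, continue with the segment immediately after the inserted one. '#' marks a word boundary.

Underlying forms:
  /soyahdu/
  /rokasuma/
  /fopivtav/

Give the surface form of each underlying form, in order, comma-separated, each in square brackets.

[soyahto], [rokasuma], [fobivdaf]

/soyahdu/:
  (1) Progressive Voicing Assimilation: [soyahdu] → [soyahtu]
  (2) Final Vowel Lowering: [soyahtu] → [soyahto]
  (3) Final Devoicing: no change — [soyahto]
  (4) Intervocalic Voicing: no change — [soyahto]
/rokasuma/:
  (1) Progressive Voicing Assimilation: no change — [rokasuma]
  (2) Final Vowel Lowering: no change — [rokasuma]
  (3) Final Devoicing: no change — [rokasuma]
  (4) Intervocalic Voicing: no change — [rokasuma]
/fopivtav/:
  (1) Progressive Voicing Assimilation: [fopivtav] → [fopivdav]
  (2) Final Vowel Lowering: no change — [fopivdav]
  (3) Final Devoicing: [fopivdav] → [fopivdaf]
  (4) Intervocalic Voicing: [fopivdaf] → [fobivdaf]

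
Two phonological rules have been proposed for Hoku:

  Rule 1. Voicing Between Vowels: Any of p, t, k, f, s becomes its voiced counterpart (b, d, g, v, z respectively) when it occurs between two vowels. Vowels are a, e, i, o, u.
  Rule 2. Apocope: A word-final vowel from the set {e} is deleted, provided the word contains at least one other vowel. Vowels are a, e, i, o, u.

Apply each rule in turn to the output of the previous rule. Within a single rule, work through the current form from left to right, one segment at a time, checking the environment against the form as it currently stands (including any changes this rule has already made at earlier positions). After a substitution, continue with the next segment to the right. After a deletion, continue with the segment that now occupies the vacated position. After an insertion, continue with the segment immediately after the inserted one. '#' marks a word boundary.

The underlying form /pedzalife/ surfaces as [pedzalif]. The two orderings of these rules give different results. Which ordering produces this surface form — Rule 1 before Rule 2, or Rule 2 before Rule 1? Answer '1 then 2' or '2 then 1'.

Order 1 then 2:
  1 Voicing Between Vowels: [pedzalife] → [pedzalive]
  2 Apocope: [pedzalive] → [pedzaliv]
  result: [pedzaliv]
Order 2 then 1:
  2 Apocope: [pedzalife] → [pedzalif]
  1 Voicing Between Vowels: no change — [pedzalif]
  result: [pedzalif]

2 then 1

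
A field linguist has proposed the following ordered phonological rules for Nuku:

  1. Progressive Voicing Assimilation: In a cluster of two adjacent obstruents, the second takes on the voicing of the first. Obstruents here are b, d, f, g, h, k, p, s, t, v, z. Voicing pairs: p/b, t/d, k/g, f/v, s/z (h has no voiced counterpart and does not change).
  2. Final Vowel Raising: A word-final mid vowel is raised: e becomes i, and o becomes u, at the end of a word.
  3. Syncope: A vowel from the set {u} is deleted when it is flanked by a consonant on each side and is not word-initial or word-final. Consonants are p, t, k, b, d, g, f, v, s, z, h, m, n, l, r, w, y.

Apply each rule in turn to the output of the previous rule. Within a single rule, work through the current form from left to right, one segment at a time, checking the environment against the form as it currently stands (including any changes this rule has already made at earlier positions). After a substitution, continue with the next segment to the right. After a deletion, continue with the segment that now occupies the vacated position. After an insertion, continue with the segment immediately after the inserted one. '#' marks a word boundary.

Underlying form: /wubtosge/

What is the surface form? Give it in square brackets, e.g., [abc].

1 Progressive Voicing Assimilation: [wubtosge] → [wubdoske]
2 Final Vowel Raising: [wubdoske] → [wubdoski]
3 Syncope: [wubdoski] → [wbdoski]

[wbdoski]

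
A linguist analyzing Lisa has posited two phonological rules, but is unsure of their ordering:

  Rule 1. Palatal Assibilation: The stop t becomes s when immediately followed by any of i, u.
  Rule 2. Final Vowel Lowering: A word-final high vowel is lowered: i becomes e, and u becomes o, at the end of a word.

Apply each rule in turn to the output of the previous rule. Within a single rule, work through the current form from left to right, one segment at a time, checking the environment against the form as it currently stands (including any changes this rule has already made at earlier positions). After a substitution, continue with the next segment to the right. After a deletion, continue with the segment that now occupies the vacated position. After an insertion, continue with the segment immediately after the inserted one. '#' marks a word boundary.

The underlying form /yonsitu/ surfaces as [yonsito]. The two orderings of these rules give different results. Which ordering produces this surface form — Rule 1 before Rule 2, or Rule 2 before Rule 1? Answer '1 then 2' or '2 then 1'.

Order 1 then 2:
  1 Palatal Assibilation: [yonsitu] → [yonsisu]
  2 Final Vowel Lowering: [yonsisu] → [yonsiso]
  result: [yonsiso]
Order 2 then 1:
  2 Final Vowel Lowering: [yonsitu] → [yonsito]
  1 Palatal Assibilation: no change — [yonsito]
  result: [yonsito]

2 then 1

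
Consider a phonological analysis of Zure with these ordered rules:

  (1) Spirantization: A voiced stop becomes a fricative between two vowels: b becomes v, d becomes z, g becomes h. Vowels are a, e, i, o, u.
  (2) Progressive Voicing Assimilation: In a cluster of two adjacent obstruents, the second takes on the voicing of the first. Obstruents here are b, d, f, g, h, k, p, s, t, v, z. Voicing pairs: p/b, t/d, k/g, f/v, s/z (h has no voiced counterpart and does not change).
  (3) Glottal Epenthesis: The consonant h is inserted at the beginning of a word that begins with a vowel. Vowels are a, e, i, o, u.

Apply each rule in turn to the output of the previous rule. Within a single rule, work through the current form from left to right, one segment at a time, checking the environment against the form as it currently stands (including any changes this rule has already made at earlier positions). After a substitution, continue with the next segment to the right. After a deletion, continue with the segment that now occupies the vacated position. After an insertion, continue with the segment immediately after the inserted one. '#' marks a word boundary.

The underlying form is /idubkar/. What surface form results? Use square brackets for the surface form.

[hizubgar]

(1) Spirantization: [idubkar] → [izubkar]
(2) Progressive Voicing Assimilation: [izubkar] → [izubgar]
(3) Glottal Epenthesis: [izubgar] → [hizubgar]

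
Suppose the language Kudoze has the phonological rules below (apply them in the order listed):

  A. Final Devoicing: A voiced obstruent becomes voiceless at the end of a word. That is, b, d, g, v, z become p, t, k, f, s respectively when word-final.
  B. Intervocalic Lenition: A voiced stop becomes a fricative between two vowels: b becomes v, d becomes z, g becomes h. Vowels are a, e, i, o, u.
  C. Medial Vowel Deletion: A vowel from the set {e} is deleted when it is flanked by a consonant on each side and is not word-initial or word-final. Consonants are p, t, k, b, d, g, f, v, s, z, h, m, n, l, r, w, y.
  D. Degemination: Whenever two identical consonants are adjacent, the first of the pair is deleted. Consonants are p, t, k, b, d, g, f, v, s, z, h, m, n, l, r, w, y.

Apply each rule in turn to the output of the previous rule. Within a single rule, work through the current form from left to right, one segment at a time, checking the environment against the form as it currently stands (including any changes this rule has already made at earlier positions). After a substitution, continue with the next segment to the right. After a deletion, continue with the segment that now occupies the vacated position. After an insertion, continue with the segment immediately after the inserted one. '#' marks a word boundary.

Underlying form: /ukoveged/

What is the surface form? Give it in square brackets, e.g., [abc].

A Final Devoicing: [ukoveged] → [ukoveget]
B Intervocalic Lenition: [ukoveget] → [ukovehet]
C Medial Vowel Deletion: [ukovehet] → [ukovht]
D Degemination: no change — [ukovht]

[ukovht]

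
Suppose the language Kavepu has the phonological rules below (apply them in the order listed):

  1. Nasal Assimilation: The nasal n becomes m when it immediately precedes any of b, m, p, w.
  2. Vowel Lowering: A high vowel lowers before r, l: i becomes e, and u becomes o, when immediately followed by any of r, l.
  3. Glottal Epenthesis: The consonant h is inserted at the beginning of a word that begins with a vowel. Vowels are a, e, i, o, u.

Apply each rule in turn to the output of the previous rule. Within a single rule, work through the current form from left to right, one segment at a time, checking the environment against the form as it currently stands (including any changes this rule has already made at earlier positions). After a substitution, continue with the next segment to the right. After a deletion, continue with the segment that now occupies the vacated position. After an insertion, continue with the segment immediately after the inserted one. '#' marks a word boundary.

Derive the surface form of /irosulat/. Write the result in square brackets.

1 Nasal Assimilation: no change — [irosulat]
2 Vowel Lowering: [irosulat] → [erosolat]
3 Glottal Epenthesis: [erosolat] → [herosolat]

[herosolat]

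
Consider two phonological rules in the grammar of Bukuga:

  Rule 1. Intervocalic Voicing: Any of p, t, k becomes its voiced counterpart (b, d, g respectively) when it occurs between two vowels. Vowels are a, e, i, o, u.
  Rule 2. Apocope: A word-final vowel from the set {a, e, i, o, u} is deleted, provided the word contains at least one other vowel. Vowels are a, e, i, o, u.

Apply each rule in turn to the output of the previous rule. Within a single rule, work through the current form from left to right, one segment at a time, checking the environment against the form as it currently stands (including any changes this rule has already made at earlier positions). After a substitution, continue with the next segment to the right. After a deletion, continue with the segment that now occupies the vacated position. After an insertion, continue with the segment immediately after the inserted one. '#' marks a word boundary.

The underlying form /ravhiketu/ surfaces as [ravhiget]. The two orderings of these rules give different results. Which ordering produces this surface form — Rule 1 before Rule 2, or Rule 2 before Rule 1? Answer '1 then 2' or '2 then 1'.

Order 1 then 2:
  1 Intervocalic Voicing: [ravhiketu] → [ravhigedu]
  2 Apocope: [ravhigedu] → [ravhiged]
  result: [ravhiged]
Order 2 then 1:
  2 Apocope: [ravhiketu] → [ravhiket]
  1 Intervocalic Voicing: [ravhiket] → [ravhiget]
  result: [ravhiget]

2 then 1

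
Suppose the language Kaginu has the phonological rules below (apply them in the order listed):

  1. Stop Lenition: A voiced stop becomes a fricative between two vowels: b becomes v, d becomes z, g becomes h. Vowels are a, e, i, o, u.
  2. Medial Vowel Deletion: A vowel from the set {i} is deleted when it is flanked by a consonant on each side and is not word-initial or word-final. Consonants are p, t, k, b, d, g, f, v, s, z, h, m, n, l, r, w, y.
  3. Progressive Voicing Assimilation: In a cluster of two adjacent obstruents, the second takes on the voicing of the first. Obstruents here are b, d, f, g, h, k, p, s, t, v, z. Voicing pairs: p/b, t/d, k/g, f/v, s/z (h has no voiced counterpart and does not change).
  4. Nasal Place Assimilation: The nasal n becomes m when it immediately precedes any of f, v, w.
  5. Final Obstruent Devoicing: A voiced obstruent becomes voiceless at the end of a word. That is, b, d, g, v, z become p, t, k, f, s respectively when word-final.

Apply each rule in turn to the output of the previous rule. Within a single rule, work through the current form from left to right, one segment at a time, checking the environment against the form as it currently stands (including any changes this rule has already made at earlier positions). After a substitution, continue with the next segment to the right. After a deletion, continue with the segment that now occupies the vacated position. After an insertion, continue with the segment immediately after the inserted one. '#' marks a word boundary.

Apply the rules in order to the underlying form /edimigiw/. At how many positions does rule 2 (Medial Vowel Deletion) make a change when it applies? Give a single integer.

3

1 Stop Lenition: [edimigiw] → [ezimihiw]
2 Medial Vowel Deletion: [ezimihiw] → [ezmhw]
3 Progressive Voicing Assimilation: no change — [ezmhw]
4 Nasal Place Assimilation: no change — [ezmhw]
5 Final Obstruent Devoicing: no change — [ezmhw]
Rule 2 changed 3 position(s).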